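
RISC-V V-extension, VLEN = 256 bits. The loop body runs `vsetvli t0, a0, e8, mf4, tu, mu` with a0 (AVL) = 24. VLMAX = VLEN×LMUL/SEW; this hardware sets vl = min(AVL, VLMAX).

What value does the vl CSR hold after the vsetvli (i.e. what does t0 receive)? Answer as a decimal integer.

vl = 8

VLMAX = (256 × 1/4) / 8 = 8 lanes
vl ← min(24, 8) = 8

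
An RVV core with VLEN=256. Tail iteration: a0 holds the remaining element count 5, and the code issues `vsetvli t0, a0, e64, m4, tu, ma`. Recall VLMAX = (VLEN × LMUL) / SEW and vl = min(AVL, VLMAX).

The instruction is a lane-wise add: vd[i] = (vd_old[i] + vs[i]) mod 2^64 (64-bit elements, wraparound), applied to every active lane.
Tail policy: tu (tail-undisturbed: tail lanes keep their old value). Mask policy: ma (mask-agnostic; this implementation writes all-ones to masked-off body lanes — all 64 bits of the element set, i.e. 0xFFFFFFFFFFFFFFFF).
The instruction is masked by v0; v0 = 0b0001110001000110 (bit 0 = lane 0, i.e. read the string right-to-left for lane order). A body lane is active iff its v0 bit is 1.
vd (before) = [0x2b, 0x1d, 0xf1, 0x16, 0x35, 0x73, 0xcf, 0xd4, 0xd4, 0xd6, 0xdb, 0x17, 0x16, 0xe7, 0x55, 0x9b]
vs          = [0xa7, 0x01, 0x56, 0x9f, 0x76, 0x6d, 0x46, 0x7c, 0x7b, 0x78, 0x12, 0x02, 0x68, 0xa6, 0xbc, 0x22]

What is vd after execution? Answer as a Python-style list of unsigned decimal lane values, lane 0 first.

lanes per group: 256·4/64 = 16
vl ← min(5, 16) = 5
  i=0: mask-off/ones → 18446744073709551615
  i=1: add(0x1d,0x01) → 30
  i=2: add(0xf1,0x56) → 327
  i=3: mask-off/ones → 18446744073709551615
  i=4: mask-off/ones → 18446744073709551615
  i=5: tail/keep → 115
  i=6: tail/keep → 207
  i=7: tail/keep → 212
  i=8: tail/keep → 212
  i=9: tail/keep → 214
  i=10: tail/keep → 219
  i=11: tail/keep → 23
  i=12: tail/keep → 22
  i=13: tail/keep → 231
  i=14: tail/keep → 85
  i=15: tail/keep → 155

vd = [18446744073709551615, 30, 327, 18446744073709551615, 18446744073709551615, 115, 207, 212, 212, 214, 219, 23, 22, 231, 85, 155]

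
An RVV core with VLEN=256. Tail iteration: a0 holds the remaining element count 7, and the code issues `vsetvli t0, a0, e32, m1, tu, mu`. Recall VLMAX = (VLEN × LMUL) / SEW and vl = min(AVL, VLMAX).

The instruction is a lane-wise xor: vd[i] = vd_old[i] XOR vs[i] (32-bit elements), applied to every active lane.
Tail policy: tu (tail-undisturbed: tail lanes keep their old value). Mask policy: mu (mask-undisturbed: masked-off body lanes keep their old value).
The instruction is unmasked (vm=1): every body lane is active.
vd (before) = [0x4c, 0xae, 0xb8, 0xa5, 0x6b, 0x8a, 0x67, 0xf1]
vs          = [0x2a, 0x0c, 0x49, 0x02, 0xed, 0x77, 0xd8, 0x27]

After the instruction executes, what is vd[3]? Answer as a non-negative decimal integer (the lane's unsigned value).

vd[3] = 167

VLMAX = VLEN×LMUL/SEW = 256×1/32 = 8
vl ← min(7, 8) = 7
[0] xor(0x4c,0x2a) = 0x66
[1] xor(0xae,0x0c) = 0xa2
[2] xor(0xb8,0x49) = 0xf1
[3] xor(0xa5,0x02) = 0xa7
[4] xor(0x6b,0xed) = 0x86
[5] xor(0x8a,0x77) = 0xfd
[6] xor(0x67,0xd8) = 0xbf
[7] tail/keep = 0xf1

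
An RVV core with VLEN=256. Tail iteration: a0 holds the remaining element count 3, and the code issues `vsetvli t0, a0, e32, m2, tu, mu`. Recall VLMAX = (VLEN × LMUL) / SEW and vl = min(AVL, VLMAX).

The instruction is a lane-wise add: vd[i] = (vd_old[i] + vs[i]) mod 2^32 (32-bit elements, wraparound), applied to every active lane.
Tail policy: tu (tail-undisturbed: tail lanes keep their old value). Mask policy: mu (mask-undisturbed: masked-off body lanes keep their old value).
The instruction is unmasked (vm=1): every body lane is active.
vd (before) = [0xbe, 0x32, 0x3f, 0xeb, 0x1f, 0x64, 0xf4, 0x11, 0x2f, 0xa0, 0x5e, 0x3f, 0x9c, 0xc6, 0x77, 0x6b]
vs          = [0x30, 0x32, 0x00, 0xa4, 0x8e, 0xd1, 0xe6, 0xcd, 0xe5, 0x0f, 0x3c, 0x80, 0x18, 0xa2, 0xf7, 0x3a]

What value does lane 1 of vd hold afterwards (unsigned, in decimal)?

vd[1] = 100

VLMAX = (256 × 2) / 32 = 16 lanes
AVL=3 ≤ VLMAX=16, so vl = 3
[0] add(0xbe,0x30) = 0xee
[1] add(0x32,0x32) = 0x64
[2] add(0x3f,0x00) = 0x3f
[3] tail/keep = 0xeb
[4] tail/keep = 0x1f
[5] tail/keep = 0x64
[6] tail/keep = 0xf4
[7] tail/keep = 0x11
[8] tail/keep = 0x2f
[9] tail/keep = 0xa0
[10] tail/keep = 0x5e
[11] tail/keep = 0x3f
[12] tail/keep = 0x9c
[13] tail/keep = 0xc6
[14] tail/keep = 0x77
[15] tail/keep = 0x6b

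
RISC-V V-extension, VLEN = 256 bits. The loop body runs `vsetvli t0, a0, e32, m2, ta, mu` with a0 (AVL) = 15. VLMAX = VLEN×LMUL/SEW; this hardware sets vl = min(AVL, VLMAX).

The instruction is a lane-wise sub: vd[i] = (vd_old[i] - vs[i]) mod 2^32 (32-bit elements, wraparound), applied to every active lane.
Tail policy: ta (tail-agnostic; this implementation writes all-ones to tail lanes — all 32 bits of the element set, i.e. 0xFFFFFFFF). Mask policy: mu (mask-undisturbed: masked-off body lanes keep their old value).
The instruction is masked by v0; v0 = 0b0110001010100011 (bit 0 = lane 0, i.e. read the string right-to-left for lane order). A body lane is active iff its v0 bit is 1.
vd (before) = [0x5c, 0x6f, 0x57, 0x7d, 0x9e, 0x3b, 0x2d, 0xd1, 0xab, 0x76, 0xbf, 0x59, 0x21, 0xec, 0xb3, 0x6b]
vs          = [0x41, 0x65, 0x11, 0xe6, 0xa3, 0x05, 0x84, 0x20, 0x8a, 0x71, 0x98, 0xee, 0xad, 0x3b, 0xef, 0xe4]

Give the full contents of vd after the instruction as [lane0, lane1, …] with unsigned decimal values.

lanes per group: 256·2/32 = 16
AVL=15 ≤ VLMAX=16, so vl = 15
lane  0: sub(0x5c,0x41) ⇒ 0x1b
lane  1: sub(0x6f,0x65) ⇒ 0x0a
lane  2: mask-off/keep ⇒ 0x57
lane  3: mask-off/keep ⇒ 0x7d
lane  4: mask-off/keep ⇒ 0x9e
lane  5: sub(0x3b,0x05) ⇒ 0x36
lane  6: mask-off/keep ⇒ 0x2d
lane  7: sub(0xd1,0x20) ⇒ 0xb1
lane  8: mask-off/keep ⇒ 0xab
lane  9: sub(0x76,0x71) ⇒ 0x05
lane 10: mask-off/keep ⇒ 0xbf
lane 11: mask-off/keep ⇒ 0x59
lane 12: mask-off/keep ⇒ 0x21
lane 13: sub(0xec,0x3b) ⇒ 0xb1
lane 14: sub(0xb3,0xef) ⇒ 0xffffffc4
lane 15: tail/ones ⇒ 0xffffffff

vd = [27, 10, 87, 125, 158, 54, 45, 177, 171, 5, 191, 89, 33, 177, 4294967236, 4294967295]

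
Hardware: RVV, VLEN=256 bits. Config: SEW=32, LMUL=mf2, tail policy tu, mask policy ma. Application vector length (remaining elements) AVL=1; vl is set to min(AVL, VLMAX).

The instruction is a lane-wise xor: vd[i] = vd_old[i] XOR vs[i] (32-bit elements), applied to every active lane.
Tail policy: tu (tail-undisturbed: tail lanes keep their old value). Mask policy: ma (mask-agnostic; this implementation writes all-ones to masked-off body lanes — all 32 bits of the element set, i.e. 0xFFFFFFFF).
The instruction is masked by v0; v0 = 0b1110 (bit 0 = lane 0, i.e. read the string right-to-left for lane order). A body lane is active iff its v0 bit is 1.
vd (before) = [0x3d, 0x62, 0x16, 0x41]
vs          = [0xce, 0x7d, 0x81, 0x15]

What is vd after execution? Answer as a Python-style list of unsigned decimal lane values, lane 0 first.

VLMAX = (256 × 1/2) / 32 = 4 lanes
vl ← min(1, 4) = 1
lane  0: mask-off/ones ⇒ 0xffffffff
lane  1: tail/keep ⇒ 0x62
lane  2: tail/keep ⇒ 0x16
lane  3: tail/keep ⇒ 0x41

vd = [4294967295, 98, 22, 65]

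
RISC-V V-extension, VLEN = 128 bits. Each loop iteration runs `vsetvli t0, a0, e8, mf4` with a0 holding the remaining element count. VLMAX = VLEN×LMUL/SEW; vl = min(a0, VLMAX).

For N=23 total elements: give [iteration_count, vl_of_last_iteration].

VLMAX = VLEN×LMUL/SEW = 128×1/4/8 = 4
N=23: ⌈23/4⌉ = 6 iters; last vl = 23 − 5×4 = 3

[iterations, last_vl] = [6, 3]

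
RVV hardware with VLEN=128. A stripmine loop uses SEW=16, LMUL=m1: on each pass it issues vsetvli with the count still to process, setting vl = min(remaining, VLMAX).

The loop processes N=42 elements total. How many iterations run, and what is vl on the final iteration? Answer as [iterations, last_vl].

[iterations, last_vl] = [6, 2]

VLMAX = (128 × 1) / 16 = 8 lanes
42 elements at 8/iter → 6 passes, remainder 2 on the last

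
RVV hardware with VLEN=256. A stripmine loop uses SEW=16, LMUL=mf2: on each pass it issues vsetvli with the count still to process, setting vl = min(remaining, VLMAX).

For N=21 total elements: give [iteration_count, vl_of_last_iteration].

VLMAX = VLEN×LMUL/SEW = 256×1/2/16 = 8
iterations = ceil(21/8) = 3; final-pass vl = 5

[iterations, last_vl] = [3, 5]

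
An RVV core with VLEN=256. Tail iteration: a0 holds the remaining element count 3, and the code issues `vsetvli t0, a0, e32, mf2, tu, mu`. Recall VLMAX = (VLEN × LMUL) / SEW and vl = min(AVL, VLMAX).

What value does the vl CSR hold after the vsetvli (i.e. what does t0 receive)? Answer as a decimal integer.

vl = 3

lanes per group: 256·1/2/32 = 4
AVL=3 ≤ VLMAX=4, so vl = 3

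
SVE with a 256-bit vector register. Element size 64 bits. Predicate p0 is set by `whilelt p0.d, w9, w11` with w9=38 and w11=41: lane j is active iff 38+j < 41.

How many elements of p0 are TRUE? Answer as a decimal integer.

lane count: 256 div 64 = 4
whilelt: lane j active iff 38+j < 41 → j < 3 → 3 active

vl = 3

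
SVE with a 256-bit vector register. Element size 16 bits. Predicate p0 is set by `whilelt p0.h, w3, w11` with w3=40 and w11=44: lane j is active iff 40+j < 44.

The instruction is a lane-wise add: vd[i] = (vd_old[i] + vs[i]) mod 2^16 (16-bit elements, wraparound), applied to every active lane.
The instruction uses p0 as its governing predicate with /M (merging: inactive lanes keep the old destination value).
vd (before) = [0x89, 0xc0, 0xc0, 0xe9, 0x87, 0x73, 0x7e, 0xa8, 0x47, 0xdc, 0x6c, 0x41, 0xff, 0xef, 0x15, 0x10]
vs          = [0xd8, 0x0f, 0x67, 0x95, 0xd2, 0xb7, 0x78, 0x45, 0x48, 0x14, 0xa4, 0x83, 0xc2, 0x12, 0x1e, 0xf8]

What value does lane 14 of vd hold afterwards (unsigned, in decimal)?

lane count: 256 div 16 = 16
whilelt: lane j active iff 40+j < 44 → j < 4 → 4 active
  i=0: add(0x89,0xd8) → 353
  i=1: add(0xc0,0x0f) → 207
  i=2: add(0xc0,0x67) → 295
  i=3: add(0xe9,0x95) → 382
  i=4: tail/keep → 135
  i=5: tail/keep → 115
  i=6: tail/keep → 126
  i=7: tail/keep → 168
  i=8: tail/keep → 71
  i=9: tail/keep → 220
  i=10: tail/keep → 108
  i=11: tail/keep → 65
  i=12: tail/keep → 255
  i=13: tail/keep → 239
  i=14: tail/keep → 21
  i=15: tail/keep → 16

vd[14] = 21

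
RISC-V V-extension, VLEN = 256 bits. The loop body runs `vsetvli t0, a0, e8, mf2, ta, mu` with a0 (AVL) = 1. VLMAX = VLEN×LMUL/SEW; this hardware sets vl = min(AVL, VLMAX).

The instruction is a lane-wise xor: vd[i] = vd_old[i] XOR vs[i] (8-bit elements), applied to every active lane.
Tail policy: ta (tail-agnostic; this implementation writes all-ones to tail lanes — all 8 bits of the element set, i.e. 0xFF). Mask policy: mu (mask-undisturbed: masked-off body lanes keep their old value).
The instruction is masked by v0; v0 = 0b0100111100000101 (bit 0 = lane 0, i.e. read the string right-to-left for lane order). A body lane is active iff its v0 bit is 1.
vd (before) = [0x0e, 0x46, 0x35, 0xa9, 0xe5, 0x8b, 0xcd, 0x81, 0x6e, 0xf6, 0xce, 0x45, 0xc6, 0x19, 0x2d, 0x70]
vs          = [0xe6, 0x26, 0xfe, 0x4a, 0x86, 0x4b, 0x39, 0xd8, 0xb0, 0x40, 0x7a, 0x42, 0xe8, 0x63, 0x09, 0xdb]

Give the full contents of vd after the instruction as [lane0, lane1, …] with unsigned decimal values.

VLMAX = VLEN×LMUL/SEW = 256×1/2/8 = 16
AVL=1 ≤ VLMAX=16, so vl = 1
vd[0] xor(0x0e,0xe6) -> 0xe8
vd[1] tail/ones -> 0xff
vd[2] tail/ones -> 0xff
vd[3] tail/ones -> 0xff
vd[4] tail/ones -> 0xff
vd[5] tail/ones -> 0xff
vd[6] tail/ones -> 0xff
vd[7] tail/ones -> 0xff
vd[8] tail/ones -> 0xff
vd[9] tail/ones -> 0xff
vd[10] tail/ones -> 0xff
vd[11] tail/ones -> 0xff
vd[12] tail/ones -> 0xff
vd[13] tail/ones -> 0xff
vd[14] tail/ones -> 0xff
vd[15] tail/ones -> 0xff

vd = [232, 255, 255, 255, 255, 255, 255, 255, 255, 255, 255, 255, 255, 255, 255, 255]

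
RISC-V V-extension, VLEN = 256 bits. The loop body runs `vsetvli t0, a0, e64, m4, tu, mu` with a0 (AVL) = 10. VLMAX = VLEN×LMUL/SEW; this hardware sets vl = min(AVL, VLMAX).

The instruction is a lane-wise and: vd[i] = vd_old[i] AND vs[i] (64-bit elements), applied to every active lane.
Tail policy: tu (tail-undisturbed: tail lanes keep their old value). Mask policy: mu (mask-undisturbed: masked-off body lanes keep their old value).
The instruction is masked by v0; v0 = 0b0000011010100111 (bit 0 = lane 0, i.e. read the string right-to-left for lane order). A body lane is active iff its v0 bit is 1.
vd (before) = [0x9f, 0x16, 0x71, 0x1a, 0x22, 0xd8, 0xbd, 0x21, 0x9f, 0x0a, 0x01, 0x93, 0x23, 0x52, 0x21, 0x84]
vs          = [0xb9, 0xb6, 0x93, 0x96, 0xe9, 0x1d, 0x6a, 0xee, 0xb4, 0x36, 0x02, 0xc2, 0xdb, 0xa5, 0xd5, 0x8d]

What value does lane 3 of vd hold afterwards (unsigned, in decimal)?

lanes per group: 256·4/64 = 16
vl = min(AVL, VLMAX) = min(10, 16) = 10
[0] and(0x9f,0xb9) = 0x99
[1] and(0x16,0xb6) = 0x16
[2] and(0x71,0x93) = 0x11
[3] mask-off/keep = 0x1a
[4] mask-off/keep = 0x22
[5] and(0xd8,0x1d) = 0x18
[6] mask-off/keep = 0xbd
[7] and(0x21,0xee) = 0x20
[8] mask-off/keep = 0x9f
[9] and(0x0a,0x36) = 0x02
[10] tail/keep = 0x01
[11] tail/keep = 0x93
[12] tail/keep = 0x23
[13] tail/keep = 0x52
[14] tail/keep = 0x21
[15] tail/keep = 0x84

vd[3] = 26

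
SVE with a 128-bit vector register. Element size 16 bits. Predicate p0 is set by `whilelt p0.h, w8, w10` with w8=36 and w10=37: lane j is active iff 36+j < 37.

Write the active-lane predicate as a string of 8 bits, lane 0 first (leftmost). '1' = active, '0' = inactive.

128-bit reg / 16-bit elem → 8 lanes
active while 36+j < 37, i.e. j ∈ [0,1) capped at 8 ⇒ 1
bits (lane 0 leftmost): 10000000

predicate = 10000000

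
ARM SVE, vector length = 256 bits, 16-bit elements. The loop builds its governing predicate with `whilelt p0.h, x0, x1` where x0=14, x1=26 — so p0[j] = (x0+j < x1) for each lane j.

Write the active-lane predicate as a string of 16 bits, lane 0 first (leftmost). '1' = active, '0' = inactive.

256-bit reg / 16-bit elem → 16 lanes
active while 14+j < 26, i.e. j ∈ [0,12) capped at 16 ⇒ 12
bits (lane 0 leftmost): 1111111111110000

predicate = 1111111111110000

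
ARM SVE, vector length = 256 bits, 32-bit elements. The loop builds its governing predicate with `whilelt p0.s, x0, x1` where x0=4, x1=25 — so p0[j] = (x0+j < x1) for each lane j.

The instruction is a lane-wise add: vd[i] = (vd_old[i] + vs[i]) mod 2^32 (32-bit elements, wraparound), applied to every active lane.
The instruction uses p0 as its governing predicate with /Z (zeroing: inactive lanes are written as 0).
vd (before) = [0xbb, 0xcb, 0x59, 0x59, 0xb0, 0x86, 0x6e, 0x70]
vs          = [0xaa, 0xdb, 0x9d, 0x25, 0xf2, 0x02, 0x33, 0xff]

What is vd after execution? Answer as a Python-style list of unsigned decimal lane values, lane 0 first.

vd = [357, 422, 246, 126, 418, 136, 161, 367]

lane count: 256 div 32 = 8
whilelt: lane j active iff 4+j < 25 → j < 21 → 8 active
  i=0: add(0xbb,0xaa) → 357
  i=1: add(0xcb,0xdb) → 422
  i=2: add(0x59,0x9d) → 246
  i=3: add(0x59,0x25) → 126
  i=4: add(0xb0,0xf2) → 418
  i=5: add(0x86,0x02) → 136
  i=6: add(0x6e,0x33) → 161
  i=7: add(0x70,0xff) → 367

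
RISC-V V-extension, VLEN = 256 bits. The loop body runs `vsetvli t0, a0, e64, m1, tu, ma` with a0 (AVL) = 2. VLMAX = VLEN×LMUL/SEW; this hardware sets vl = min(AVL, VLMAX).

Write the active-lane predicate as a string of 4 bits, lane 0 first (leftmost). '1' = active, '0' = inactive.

predicate = 1100

VLMAX = (256 × 1) / 64 = 4 lanes
vl ← min(2, 4) = 2
bits (lane 0 leftmost): 1100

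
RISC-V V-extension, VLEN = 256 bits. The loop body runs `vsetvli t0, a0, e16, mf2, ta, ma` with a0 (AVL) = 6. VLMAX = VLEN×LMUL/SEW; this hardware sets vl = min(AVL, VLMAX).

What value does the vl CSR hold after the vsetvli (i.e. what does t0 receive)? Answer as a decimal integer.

VLMAX = (256 × 1/2) / 16 = 8 lanes
AVL=6 ≤ VLMAX=8, so vl = 6

vl = 6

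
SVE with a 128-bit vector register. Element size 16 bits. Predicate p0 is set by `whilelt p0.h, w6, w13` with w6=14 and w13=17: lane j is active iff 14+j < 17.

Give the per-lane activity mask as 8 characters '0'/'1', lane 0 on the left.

lane count: 128 div 16 = 8
p0[j] = (14+j < 17); true for j=0..2 → 3 lanes set
bits (lane 0 leftmost): 11100000

predicate = 11100000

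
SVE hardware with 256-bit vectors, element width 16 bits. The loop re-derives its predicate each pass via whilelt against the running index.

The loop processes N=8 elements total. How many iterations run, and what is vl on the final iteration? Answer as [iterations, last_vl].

lane count: 256 div 16 = 16
iterations = ceil(8/16) = 1; final-pass vl = 8

[iterations, last_vl] = [1, 8]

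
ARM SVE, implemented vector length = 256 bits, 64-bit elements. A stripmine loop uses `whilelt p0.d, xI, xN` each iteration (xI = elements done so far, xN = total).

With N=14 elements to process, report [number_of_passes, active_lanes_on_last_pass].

256-bit reg / 64-bit elem → 4 lanes
14 elements at 4/iter → 4 passes, remainder 2 on the last

[iterations, last_vl] = [4, 2]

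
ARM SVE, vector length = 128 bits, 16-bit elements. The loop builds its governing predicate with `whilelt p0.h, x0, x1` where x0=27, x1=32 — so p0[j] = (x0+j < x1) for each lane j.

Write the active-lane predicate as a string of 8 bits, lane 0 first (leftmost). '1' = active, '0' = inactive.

predicate = 11111000

register lanes = 128/16 = 8
p0[j] = (27+j < 32); true for j=0..4 → 5 lanes set
bits (lane 0 leftmost): 11111000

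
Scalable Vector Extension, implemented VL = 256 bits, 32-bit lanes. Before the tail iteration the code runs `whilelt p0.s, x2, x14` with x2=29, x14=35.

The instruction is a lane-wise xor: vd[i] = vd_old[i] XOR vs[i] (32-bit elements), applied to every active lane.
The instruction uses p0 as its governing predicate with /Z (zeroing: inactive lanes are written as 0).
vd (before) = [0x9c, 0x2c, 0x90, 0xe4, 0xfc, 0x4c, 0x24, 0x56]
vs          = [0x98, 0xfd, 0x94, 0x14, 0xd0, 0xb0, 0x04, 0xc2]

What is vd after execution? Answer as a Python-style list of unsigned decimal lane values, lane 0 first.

vd = [4, 209, 4, 240, 44, 252, 0, 0]

256-bit reg / 32-bit elem → 8 lanes
p0[j] = (29+j < 35); true for j=0..5 → 6 lanes set
vd[0] xor(0x9c,0x98) -> 0x04
vd[1] xor(0x2c,0xfd) -> 0xd1
vd[2] xor(0x90,0x94) -> 0x04
vd[3] xor(0xe4,0x14) -> 0xf0
vd[4] xor(0xfc,0xd0) -> 0x2c
vd[5] xor(0x4c,0xb0) -> 0xfc
vd[6] tail/zero -> 0x00
vd[7] tail/zero -> 0x00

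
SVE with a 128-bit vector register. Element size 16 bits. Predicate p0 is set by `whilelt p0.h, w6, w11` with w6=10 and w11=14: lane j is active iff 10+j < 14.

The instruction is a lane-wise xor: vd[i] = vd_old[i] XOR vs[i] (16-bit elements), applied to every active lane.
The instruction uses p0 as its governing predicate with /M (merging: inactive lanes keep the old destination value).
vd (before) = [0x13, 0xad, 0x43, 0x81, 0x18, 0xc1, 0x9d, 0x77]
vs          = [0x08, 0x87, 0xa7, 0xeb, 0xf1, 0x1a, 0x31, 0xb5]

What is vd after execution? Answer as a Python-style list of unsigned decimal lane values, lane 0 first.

vd = [27, 42, 228, 106, 24, 193, 157, 119]

lane count: 128 div 16 = 8
whilelt: lane j active iff 10+j < 14 → j < 4 → 4 active
  i=0: xor(0x13,0x08) → 27
  i=1: xor(0xad,0x87) → 42
  i=2: xor(0x43,0xa7) → 228
  i=3: xor(0x81,0xeb) → 106
  i=4: tail/keep → 24
  i=5: tail/keep → 193
  i=6: tail/keep → 157
  i=7: tail/keep → 119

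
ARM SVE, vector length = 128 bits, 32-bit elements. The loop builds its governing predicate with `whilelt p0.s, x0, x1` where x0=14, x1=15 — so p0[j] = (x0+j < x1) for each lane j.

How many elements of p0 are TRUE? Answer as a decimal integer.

vl = 1

128-bit reg / 32-bit elem → 4 lanes
whilelt: lane j active iff 14+j < 15 → j < 1 → 1 active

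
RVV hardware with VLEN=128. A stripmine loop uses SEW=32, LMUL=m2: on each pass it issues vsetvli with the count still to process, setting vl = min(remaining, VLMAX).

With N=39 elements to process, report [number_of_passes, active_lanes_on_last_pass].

VLMAX = VLEN×LMUL/SEW = 128×2/32 = 8
39 elements at 8/iter → 5 passes, remainder 7 on the last

[iterations, last_vl] = [5, 7]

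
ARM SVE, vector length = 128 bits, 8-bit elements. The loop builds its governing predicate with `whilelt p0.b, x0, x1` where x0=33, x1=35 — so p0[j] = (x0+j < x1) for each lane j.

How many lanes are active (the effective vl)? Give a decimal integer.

vl = 2

128-bit reg / 8-bit elem → 16 lanes
active while 33+j < 35, i.e. j ∈ [0,2) capped at 16 ⇒ 2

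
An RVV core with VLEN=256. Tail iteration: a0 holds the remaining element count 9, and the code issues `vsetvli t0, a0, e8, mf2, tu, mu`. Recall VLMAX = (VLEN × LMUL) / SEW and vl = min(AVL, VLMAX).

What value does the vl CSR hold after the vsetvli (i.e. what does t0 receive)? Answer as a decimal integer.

vl = 9

VLMAX = (256 × 1/2) / 8 = 16 lanes
AVL=9 ≤ VLMAX=16, so vl = 9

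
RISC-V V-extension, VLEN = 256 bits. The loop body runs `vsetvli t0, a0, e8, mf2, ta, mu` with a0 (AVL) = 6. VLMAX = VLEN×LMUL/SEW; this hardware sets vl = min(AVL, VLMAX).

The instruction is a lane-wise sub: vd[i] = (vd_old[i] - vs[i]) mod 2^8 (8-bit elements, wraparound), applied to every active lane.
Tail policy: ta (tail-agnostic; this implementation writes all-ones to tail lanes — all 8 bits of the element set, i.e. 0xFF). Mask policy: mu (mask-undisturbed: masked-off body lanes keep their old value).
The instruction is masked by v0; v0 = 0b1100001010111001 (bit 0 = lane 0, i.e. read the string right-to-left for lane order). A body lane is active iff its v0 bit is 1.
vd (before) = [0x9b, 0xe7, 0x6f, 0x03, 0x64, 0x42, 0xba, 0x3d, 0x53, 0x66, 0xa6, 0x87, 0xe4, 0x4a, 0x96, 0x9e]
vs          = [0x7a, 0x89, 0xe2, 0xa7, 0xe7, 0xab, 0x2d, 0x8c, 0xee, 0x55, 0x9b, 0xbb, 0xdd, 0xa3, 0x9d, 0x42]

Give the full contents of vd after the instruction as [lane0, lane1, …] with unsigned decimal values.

vd = [33, 231, 111, 92, 125, 151, 255, 255, 255, 255, 255, 255, 255, 255, 255, 255]

lanes per group: 256·1/2/8 = 16
AVL=6 ≤ VLMAX=16, so vl = 6
[0] sub(0x9b,0x7a) = 0x21
[1] mask-off/keep = 0xe7
[2] mask-off/keep = 0x6f
[3] sub(0x03,0xa7) = 0x5c
[4] sub(0x64,0xe7) = 0x7d
[5] sub(0x42,0xab) = 0x97
[6] tail/ones = 0xff
[7] tail/ones = 0xff
[8] tail/ones = 0xff
[9] tail/ones = 0xff
[10] tail/ones = 0xff
[11] tail/ones = 0xff
[12] tail/ones = 0xff
[13] tail/ones = 0xff
[14] tail/ones = 0xff
[15] tail/ones = 0xff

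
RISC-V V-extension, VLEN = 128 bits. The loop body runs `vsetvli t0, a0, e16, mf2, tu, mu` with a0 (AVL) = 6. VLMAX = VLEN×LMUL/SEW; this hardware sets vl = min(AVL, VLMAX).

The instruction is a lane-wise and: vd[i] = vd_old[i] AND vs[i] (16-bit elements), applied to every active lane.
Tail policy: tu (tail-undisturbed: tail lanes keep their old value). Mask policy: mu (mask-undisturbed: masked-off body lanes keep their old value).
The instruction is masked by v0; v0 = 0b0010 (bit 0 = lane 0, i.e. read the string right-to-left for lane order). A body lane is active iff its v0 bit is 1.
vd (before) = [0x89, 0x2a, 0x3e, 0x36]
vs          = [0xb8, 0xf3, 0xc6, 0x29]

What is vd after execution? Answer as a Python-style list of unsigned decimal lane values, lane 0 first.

vd = [137, 34, 62, 54]

lanes per group: 128·1/2/16 = 4
vl ← min(6, 4) = 4
[0] mask-off/keep = 0x89
[1] and(0x2a,0xf3) = 0x22
[2] mask-off/keep = 0x3e
[3] mask-off/keep = 0x36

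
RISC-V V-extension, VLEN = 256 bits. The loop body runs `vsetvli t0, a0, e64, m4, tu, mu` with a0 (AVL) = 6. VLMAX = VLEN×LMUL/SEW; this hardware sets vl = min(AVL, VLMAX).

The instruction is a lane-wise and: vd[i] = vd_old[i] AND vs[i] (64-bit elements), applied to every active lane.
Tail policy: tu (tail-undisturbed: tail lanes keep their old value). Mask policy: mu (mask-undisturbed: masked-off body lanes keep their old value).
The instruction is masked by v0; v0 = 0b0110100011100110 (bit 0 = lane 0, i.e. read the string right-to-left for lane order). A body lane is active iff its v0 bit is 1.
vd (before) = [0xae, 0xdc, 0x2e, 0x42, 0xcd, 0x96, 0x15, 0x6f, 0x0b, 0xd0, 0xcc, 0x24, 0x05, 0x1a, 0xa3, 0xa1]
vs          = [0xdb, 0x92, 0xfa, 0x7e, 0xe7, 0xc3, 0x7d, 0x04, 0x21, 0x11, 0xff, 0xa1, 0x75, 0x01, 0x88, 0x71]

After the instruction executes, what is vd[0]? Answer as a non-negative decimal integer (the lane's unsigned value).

VLMAX = VLEN×LMUL/SEW = 256×4/64 = 16
vl ← min(6, 16) = 6
vd[0] mask-off/keep -> 0xae
vd[1] and(0xdc,0x92) -> 0x90
vd[2] and(0x2e,0xfa) -> 0x2a
vd[3] mask-off/keep -> 0x42
vd[4] mask-off/keep -> 0xcd
vd[5] and(0x96,0xc3) -> 0x82
vd[6] tail/keep -> 0x15
vd[7] tail/keep -> 0x6f
vd[8] tail/keep -> 0x0b
vd[9] tail/keep -> 0xd0
vd[10] tail/keep -> 0xcc
vd[11] tail/keep -> 0x24
vd[12] tail/keep -> 0x05
vd[13] tail/keep -> 0x1a
vd[14] tail/keep -> 0xa3
vd[15] tail/keep -> 0xa1

vd[0] = 174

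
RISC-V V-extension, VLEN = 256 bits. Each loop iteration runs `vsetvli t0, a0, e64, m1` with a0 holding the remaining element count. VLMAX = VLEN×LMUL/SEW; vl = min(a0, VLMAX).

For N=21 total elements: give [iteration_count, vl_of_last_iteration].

[iterations, last_vl] = [6, 1]

lanes per group: 256·1/64 = 4
21 elements at 4/iter → 6 passes, remainder 1 on the last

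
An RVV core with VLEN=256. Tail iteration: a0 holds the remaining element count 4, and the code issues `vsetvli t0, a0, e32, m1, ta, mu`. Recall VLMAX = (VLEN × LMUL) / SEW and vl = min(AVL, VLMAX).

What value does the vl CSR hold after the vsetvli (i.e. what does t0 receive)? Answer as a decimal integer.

vl = 4

VLMAX = VLEN×LMUL/SEW = 256×1/32 = 8
vl ← min(4, 8) = 4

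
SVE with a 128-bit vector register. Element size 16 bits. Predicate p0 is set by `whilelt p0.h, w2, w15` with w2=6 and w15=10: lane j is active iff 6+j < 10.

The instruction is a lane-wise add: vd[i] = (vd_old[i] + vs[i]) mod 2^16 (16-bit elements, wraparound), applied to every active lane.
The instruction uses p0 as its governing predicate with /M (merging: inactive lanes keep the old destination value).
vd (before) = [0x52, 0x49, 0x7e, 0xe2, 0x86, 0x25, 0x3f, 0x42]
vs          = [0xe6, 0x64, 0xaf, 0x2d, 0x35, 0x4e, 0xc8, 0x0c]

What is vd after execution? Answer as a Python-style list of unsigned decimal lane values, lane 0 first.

register lanes = 128/16 = 8
active while 6+j < 10, i.e. j ∈ [0,4) capped at 8 ⇒ 4
[0] add(0x52,0xe6) = 0x138
[1] add(0x49,0x64) = 0xad
[2] add(0x7e,0xaf) = 0x12d
[3] add(0xe2,0x2d) = 0x10f
[4] tail/keep = 0x86
[5] tail/keep = 0x25
[6] tail/keep = 0x3f
[7] tail/keep = 0x42

vd = [312, 173, 301, 271, 134, 37, 63, 66]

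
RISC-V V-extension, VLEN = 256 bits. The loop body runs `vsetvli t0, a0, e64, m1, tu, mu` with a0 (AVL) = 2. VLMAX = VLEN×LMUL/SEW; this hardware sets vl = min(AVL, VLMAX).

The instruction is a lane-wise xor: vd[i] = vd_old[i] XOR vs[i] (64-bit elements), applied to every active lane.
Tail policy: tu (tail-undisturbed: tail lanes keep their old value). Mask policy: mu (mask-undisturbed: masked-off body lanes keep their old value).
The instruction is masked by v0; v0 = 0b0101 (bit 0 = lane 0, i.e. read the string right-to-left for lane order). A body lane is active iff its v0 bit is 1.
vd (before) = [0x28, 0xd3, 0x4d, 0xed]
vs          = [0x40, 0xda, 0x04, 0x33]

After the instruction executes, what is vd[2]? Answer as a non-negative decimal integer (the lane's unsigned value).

VLMAX = VLEN×LMUL/SEW = 256×1/64 = 4
vl ← min(2, 4) = 2
lane  0: xor(0x28,0x40) ⇒ 0x68
lane  1: mask-off/keep ⇒ 0xd3
lane  2: tail/keep ⇒ 0x4d
lane  3: tail/keep ⇒ 0xed

vd[2] = 77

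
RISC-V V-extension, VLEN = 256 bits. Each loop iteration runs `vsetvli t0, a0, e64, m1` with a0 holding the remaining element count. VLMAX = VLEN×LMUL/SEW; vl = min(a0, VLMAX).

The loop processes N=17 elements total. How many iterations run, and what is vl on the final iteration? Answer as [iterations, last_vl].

lanes per group: 256·1/64 = 4
N=17: ⌈17/4⌉ = 5 iters; last vl = 17 − 4×4 = 1

[iterations, last_vl] = [5, 1]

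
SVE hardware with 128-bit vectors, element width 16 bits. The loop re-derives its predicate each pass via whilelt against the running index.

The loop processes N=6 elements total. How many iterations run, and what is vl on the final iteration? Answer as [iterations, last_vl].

128-bit reg / 16-bit elem → 8 lanes
iterations = ceil(6/8) = 1; final-pass vl = 6

[iterations, last_vl] = [1, 6]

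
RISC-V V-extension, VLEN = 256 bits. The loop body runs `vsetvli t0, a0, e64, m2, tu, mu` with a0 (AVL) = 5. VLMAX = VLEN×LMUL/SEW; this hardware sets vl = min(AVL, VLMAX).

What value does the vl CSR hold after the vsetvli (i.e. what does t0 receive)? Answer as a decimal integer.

VLMAX = (256 × 2) / 64 = 8 lanes
vl = min(AVL, VLMAX) = min(5, 8) = 5

vl = 5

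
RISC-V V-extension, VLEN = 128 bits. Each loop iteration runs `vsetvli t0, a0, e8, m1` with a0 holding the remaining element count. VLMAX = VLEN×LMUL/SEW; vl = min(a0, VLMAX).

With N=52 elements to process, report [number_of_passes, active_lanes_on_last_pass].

lanes per group: 128·1/8 = 16
52 elements at 16/iter → 4 passes, remainder 4 on the last

[iterations, last_vl] = [4, 4]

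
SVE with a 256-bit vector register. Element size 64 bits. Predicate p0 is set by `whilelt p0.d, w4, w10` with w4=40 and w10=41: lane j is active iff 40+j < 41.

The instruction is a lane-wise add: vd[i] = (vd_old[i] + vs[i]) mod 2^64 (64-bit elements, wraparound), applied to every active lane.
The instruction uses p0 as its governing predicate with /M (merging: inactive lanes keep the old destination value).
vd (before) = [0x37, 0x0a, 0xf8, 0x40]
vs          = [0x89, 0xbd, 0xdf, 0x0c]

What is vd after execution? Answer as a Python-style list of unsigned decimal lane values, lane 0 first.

register lanes = 256/64 = 4
whilelt: lane j active iff 40+j < 41 → j < 1 → 1 active
vd[0] add(0x37,0x89) -> 0xc0
vd[1] tail/keep -> 0x0a
vd[2] tail/keep -> 0xf8
vd[3] tail/keep -> 0x40

vd = [192, 10, 248, 64]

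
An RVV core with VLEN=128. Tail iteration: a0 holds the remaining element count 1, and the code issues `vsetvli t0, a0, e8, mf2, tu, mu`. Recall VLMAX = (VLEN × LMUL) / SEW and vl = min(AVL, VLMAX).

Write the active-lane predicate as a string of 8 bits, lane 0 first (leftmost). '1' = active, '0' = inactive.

VLMAX = (128 × 1/2) / 8 = 8 lanes
vl ← min(1, 8) = 1
bits (lane 0 leftmost): 10000000

predicate = 10000000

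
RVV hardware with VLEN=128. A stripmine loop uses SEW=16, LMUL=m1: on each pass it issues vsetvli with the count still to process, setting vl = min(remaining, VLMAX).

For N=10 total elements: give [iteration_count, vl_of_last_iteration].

VLMAX = (128 × 1) / 16 = 8 lanes
iterations = ceil(10/8) = 2; final-pass vl = 2

[iterations, last_vl] = [2, 2]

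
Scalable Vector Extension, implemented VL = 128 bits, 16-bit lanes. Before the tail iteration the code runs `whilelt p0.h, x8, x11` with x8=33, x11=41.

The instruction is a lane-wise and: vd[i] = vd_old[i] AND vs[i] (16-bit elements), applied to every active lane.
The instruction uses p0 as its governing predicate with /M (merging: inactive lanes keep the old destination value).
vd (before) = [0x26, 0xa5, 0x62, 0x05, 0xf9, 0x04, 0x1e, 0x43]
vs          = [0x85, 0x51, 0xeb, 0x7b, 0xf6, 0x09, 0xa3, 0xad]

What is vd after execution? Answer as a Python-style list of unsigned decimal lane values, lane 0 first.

lane count: 128 div 16 = 8
p0[j] = (33+j < 41); true for j=0..7 → 8 lanes set
vd[0] and(0x26,0x85) -> 0x04
vd[1] and(0xa5,0x51) -> 0x01
vd[2] and(0x62,0xeb) -> 0x62
vd[3] and(0x05,0x7b) -> 0x01
vd[4] and(0xf9,0xf6) -> 0xf0
vd[5] and(0x04,0x09) -> 0x00
vd[6] and(0x1e,0xa3) -> 0x02
vd[7] and(0x43,0xad) -> 0x01

vd = [4, 1, 98, 1, 240, 0, 2, 1]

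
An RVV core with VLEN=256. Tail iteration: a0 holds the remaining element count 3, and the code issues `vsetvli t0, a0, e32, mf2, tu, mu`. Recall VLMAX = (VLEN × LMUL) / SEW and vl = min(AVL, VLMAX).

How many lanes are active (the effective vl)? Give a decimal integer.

VLMAX = (256 × 1/2) / 32 = 4 lanes
AVL=3 ≤ VLMAX=4, so vl = 3

vl = 3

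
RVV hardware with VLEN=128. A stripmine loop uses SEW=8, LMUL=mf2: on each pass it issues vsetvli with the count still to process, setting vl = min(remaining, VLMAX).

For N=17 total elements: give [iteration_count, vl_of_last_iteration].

VLMAX = (128 × 1/2) / 8 = 8 lanes
N=17: ⌈17/8⌉ = 3 iters; last vl = 17 − 2×8 = 1

[iterations, last_vl] = [3, 1]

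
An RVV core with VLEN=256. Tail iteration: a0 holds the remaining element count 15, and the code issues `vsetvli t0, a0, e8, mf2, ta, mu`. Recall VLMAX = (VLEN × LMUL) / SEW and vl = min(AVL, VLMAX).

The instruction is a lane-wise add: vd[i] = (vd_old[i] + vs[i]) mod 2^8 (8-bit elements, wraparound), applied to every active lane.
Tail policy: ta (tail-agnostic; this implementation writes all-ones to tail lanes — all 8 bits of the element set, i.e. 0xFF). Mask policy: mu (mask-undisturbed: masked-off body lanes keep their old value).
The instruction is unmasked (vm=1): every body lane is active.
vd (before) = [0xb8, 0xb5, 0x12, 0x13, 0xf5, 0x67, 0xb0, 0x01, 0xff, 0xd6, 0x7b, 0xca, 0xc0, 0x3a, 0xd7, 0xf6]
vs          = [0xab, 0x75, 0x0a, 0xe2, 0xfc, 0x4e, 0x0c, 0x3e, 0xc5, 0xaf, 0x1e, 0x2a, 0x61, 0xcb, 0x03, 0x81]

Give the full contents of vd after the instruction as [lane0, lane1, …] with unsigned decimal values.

vd = [99, 42, 28, 245, 241, 181, 188, 63, 196, 133, 153, 244, 33, 5, 218, 255]

VLMAX = VLEN×LMUL/SEW = 256×1/2/8 = 16
vl ← min(15, 16) = 15
[0] add(0xb8,0xab) = 0x63
[1] add(0xb5,0x75) = 0x2a
[2] add(0x12,0x0a) = 0x1c
[3] add(0x13,0xe2) = 0xf5
[4] add(0xf5,0xfc) = 0xf1
[5] add(0x67,0x4e) = 0xb5
[6] add(0xb0,0x0c) = 0xbc
[7] add(0x01,0x3e) = 0x3f
[8] add(0xff,0xc5) = 0xc4
[9] add(0xd6,0xaf) = 0x85
[10] add(0x7b,0x1e) = 0x99
[11] add(0xca,0x2a) = 0xf4
[12] add(0xc0,0x61) = 0x21
[13] add(0x3a,0xcb) = 0x05
[14] add(0xd7,0x03) = 0xda
[15] tail/ones = 0xff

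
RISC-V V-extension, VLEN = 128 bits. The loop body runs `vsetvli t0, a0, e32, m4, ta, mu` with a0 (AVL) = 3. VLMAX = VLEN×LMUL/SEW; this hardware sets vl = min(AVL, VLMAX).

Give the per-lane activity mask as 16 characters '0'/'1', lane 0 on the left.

lanes per group: 128·4/32 = 16
vl ← min(3, 16) = 3
bits (lane 0 leftmost): 1110000000000000

predicate = 1110000000000000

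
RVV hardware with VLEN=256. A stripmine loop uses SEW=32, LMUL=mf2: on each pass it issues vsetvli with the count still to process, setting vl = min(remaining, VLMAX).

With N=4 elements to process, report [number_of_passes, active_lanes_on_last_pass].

[iterations, last_vl] = [1, 4]

VLMAX = (256 × 1/2) / 32 = 4 lanes
iterations = ceil(4/4) = 1; final-pass vl = 4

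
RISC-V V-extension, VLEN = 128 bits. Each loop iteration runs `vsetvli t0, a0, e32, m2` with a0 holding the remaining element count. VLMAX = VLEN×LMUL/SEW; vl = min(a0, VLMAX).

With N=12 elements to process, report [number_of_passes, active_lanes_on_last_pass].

[iterations, last_vl] = [2, 4]

lanes per group: 128·2/32 = 8
N=12: ⌈12/8⌉ = 2 iters; last vl = 12 − 1×8 = 4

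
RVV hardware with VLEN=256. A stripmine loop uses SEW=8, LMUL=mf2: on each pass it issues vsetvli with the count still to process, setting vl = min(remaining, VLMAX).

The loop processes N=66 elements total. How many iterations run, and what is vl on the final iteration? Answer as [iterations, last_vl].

VLMAX = VLEN×LMUL/SEW = 256×1/2/8 = 16
66 elements at 16/iter → 5 passes, remainder 2 on the last

[iterations, last_vl] = [5, 2]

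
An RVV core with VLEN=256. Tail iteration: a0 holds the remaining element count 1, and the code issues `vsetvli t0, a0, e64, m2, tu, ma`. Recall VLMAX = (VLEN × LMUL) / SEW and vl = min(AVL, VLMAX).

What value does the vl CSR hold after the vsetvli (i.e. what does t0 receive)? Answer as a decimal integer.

VLMAX = (256 × 2) / 64 = 8 lanes
vl ← min(1, 8) = 1

vl = 1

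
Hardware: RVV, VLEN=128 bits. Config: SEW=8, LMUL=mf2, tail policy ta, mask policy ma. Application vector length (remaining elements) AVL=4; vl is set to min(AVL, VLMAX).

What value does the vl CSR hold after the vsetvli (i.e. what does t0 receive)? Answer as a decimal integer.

vl = 4

VLMAX = VLEN×LMUL/SEW = 128×1/2/8 = 8
vl = min(AVL, VLMAX) = min(4, 8) = 4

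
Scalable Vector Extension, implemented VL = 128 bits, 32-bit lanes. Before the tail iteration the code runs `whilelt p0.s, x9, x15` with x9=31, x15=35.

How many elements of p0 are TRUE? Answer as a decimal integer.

lane count: 128 div 32 = 4
active while 31+j < 35, i.e. j ∈ [0,4) capped at 4 ⇒ 4

vl = 4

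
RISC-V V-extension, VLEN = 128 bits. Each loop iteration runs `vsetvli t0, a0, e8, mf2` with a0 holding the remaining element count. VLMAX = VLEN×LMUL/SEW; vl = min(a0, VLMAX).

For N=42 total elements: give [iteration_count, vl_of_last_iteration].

VLMAX = (128 × 1/2) / 8 = 8 lanes
N=42: ⌈42/8⌉ = 6 iters; last vl = 42 − 5×8 = 2

[iterations, last_vl] = [6, 2]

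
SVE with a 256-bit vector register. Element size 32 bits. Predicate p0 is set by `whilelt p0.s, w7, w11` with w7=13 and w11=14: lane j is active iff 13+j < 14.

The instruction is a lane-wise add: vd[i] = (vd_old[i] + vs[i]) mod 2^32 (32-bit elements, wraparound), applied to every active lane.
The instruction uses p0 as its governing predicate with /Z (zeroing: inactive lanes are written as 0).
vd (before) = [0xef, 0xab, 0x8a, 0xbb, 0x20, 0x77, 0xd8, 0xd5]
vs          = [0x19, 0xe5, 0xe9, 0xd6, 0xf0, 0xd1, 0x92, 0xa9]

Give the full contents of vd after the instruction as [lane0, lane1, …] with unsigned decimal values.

vd = [264, 0, 0, 0, 0, 0, 0, 0]

lane count: 256 div 32 = 8
whilelt: lane j active iff 13+j < 14 → j < 1 → 1 active
[0] add(0xef,0x19) = 0x108
[1] tail/zero = 0x00
[2] tail/zero = 0x00
[3] tail/zero = 0x00
[4] tail/zero = 0x00
[5] tail/zero = 0x00
[6] tail/zero = 0x00
[7] tail/zero = 0x00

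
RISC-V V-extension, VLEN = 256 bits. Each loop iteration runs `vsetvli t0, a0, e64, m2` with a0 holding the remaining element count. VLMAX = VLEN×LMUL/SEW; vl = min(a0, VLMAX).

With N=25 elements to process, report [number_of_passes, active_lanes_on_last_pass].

[iterations, last_vl] = [4, 1]

VLMAX = VLEN×LMUL/SEW = 256×2/64 = 8
iterations = ceil(25/8) = 4; final-pass vl = 1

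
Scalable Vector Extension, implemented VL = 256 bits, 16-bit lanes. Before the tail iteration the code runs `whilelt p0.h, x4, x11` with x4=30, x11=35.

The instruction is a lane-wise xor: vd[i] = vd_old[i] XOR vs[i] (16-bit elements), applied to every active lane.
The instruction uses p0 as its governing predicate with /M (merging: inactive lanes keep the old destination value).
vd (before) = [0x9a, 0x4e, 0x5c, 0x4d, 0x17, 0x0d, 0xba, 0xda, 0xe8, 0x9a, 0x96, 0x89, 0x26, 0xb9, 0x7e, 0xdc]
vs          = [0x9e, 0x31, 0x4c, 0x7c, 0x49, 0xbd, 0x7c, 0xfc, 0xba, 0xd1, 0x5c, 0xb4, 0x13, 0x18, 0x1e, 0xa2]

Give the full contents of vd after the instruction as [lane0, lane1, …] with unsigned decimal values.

vd = [4, 127, 16, 49, 94, 13, 186, 218, 232, 154, 150, 137, 38, 185, 126, 220]

256-bit reg / 16-bit elem → 16 lanes
whilelt: lane j active iff 30+j < 35 → j < 5 → 5 active
vd[0] xor(0x9a,0x9e) -> 0x04
vd[1] xor(0x4e,0x31) -> 0x7f
vd[2] xor(0x5c,0x4c) -> 0x10
vd[3] xor(0x4d,0x7c) -> 0x31
vd[4] xor(0x17,0x49) -> 0x5e
vd[5] tail/keep -> 0x0d
vd[6] tail/keep -> 0xba
vd[7] tail/keep -> 0xda
vd[8] tail/keep -> 0xe8
vd[9] tail/keep -> 0x9a
vd[10] tail/keep -> 0x96
vd[11] tail/keep -> 0x89
vd[12] tail/keep -> 0x26
vd[13] tail/keep -> 0xb9
vd[14] tail/keep -> 0x7e
vd[15] tail/keep -> 0xdc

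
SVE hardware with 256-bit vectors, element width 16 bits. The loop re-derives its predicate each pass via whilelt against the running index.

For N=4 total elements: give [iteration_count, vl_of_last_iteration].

register lanes = 256/16 = 16
N=4: ⌈4/16⌉ = 1 iters; last vl = 4 − 0×16 = 4

[iterations, last_vl] = [1, 4]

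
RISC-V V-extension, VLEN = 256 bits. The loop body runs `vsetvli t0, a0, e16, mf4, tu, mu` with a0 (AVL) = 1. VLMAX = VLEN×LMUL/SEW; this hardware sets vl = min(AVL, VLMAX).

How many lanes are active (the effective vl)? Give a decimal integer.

lanes per group: 256·1/4/16 = 4
AVL=1 ≤ VLMAX=4, so vl = 1

vl = 1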